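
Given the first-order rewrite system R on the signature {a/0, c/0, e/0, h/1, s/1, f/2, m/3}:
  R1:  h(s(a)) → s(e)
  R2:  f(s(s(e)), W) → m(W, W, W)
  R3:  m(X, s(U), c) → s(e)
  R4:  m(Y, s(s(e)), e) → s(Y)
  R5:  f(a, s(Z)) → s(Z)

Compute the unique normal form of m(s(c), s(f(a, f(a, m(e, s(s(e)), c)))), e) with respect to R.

1. m(s(c), s(f(a, f(a, m(e, s(s(e)), c)))), e)  →  m(s(c), s(f(a, f(a, s(e)))), e)   [R3 at 2.1.2.2]
2. m(s(c), s(f(a, f(a, s(e)))), e)  →  m(s(c), s(f(a, s(e))), e)   [R5 at 2.1.2]
3. m(s(c), s(f(a, s(e))), e)  →  m(s(c), s(s(e)), e)   [R5 at 2.1]
4. m(s(c), s(s(e)), e)  →  s(s(c))   [R4 at ε]

s(s(c))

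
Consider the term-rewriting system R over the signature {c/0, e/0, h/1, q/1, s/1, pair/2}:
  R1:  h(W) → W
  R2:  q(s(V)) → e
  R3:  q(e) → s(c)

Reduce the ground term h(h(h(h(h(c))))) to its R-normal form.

c

1. h(h(h(h(h(c)))))  →  h(h(h(h(c))))   [R1 at ε]
2. h(h(h(h(c))))  →  h(h(h(c)))   [R1 at ε]
3. h(h(h(c)))  →  h(h(c))   [R1 at ε]
4. h(h(c))  →  h(c)   [R1 at ε]
5. h(c)  →  c   [R1 at ε]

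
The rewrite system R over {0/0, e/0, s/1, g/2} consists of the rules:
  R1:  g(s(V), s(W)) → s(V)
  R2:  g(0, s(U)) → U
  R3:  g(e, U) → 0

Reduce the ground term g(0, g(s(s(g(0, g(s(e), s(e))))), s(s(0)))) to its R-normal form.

1. g(0, g(s(s(g(0, g(s(e), s(e))))), s(s(0))))  →  g(0, s(s(g(0, g(s(e), s(e))))))   [R1 at 2]
2. g(0, s(s(g(0, g(s(e), s(e))))))  →  s(g(0, g(s(e), s(e))))   [R2 at ε]
3. s(g(0, g(s(e), s(e))))  →  s(g(0, s(e)))   [R1 at 1.2]
4. s(g(0, s(e)))  →  s(e)   [R2 at 1]

s(e)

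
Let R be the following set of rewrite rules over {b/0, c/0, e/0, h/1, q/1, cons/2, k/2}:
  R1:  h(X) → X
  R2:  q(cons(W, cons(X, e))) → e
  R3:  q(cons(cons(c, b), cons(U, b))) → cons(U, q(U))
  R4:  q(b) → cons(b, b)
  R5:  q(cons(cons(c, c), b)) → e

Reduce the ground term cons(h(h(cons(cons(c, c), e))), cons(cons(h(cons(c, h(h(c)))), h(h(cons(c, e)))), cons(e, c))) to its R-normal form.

cons(cons(cons(c, c), e), cons(cons(cons(c, c), cons(c, e)), cons(e, c)))

1. cons(h(h(cons(cons(c, c), e))), cons(cons(h(cons(c, h(h(c)))), h(h(cons(c, e)))), cons(e, c)))  →  cons(h(cons(cons(c, c), e)), cons(cons(h(cons(c, h(h(c)))), h(h(cons(c, e)))), cons(e, c)))   [R1 at 1]
2. cons(h(cons(cons(c, c), e)), cons(cons(h(cons(c, h(h(c)))), h(h(cons(c, e)))), cons(e, c)))  →  cons(cons(cons(c, c), e), cons(cons(h(cons(c, h(h(c)))), h(h(cons(c, e)))), cons(e, c)))   [R1 at 1]
3. cons(cons(cons(c, c), e), cons(cons(h(cons(c, h(h(c)))), h(h(cons(c, e)))), cons(e, c)))  →  cons(cons(cons(c, c), e), cons(cons(cons(c, h(h(c))), h(h(cons(c, e)))), cons(e, c)))   [R1 at 2.1.1]
4. cons(cons(cons(c, c), e), cons(cons(cons(c, h(h(c))), h(h(cons(c, e)))), cons(e, c)))  →  cons(cons(cons(c, c), e), cons(cons(cons(c, h(c)), h(h(cons(c, e)))), cons(e, c)))   [R1 at 2.1.1.2]
5. cons(cons(cons(c, c), e), cons(cons(cons(c, h(c)), h(h(cons(c, e)))), cons(e, c)))  →  cons(cons(cons(c, c), e), cons(cons(cons(c, c), h(h(cons(c, e)))), cons(e, c)))   [R1 at 2.1.1.2]
6. cons(cons(cons(c, c), e), cons(cons(cons(c, c), h(h(cons(c, e)))), cons(e, c)))  →  cons(cons(cons(c, c), e), cons(cons(cons(c, c), h(cons(c, e))), cons(e, c)))   [R1 at 2.1.2]
7. cons(cons(cons(c, c), e), cons(cons(cons(c, c), h(cons(c, e))), cons(e, c)))  →  cons(cons(cons(c, c), e), cons(cons(cons(c, c), cons(c, e)), cons(e, c)))   [R1 at 2.1.2]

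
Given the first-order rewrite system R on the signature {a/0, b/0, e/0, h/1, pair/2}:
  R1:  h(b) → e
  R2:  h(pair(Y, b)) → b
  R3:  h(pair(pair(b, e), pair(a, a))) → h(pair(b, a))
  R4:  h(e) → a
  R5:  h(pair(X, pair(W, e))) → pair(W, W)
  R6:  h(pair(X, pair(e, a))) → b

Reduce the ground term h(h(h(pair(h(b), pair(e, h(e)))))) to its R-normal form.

a

1. h(h(h(pair(h(b), pair(e, h(e))))))  →  h(h(h(pair(e, pair(e, h(e))))))   [R1 at 1.1.1.1]
2. h(h(h(pair(e, pair(e, h(e))))))  →  h(h(h(pair(e, pair(e, a)))))   [R4 at 1.1.1.2.2]
3. h(h(h(pair(e, pair(e, a)))))  →  h(h(b))   [R6 at 1.1]
4. h(h(b))  →  h(e)   [R1 at 1]
5. h(e)  →  a   [R4 at ε]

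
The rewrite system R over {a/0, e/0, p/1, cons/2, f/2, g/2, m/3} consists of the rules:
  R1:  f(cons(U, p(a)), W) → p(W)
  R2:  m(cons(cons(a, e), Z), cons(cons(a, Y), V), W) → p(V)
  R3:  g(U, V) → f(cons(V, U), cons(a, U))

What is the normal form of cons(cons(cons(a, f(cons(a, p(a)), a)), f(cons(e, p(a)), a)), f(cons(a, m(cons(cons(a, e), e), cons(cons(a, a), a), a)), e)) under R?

1. cons(cons(cons(a, f(cons(a, p(a)), a)), f(cons(e, p(a)), a)), f(cons(a, m(cons(cons(a, e), e), cons(cons(a, a), a), a)), e))  →  cons(cons(cons(a, p(a)), f(cons(e, p(a)), a)), f(cons(a, m(cons(cons(a, e), e), cons(cons(a, a), a), a)), e))   [R1 at 1.1.2]
2. cons(cons(cons(a, p(a)), f(cons(e, p(a)), a)), f(cons(a, m(cons(cons(a, e), e), cons(cons(a, a), a), a)), e))  →  cons(cons(cons(a, p(a)), p(a)), f(cons(a, m(cons(cons(a, e), e), cons(cons(a, a), a), a)), e))   [R1 at 1.2]
3. cons(cons(cons(a, p(a)), p(a)), f(cons(a, m(cons(cons(a, e), e), cons(cons(a, a), a), a)), e))  →  cons(cons(cons(a, p(a)), p(a)), f(cons(a, p(a)), e))   [R2 at 2.1.2]
4. cons(cons(cons(a, p(a)), p(a)), f(cons(a, p(a)), e))  →  cons(cons(cons(a, p(a)), p(a)), p(e))   [R1 at 2]

cons(cons(cons(a, p(a)), p(a)), p(e))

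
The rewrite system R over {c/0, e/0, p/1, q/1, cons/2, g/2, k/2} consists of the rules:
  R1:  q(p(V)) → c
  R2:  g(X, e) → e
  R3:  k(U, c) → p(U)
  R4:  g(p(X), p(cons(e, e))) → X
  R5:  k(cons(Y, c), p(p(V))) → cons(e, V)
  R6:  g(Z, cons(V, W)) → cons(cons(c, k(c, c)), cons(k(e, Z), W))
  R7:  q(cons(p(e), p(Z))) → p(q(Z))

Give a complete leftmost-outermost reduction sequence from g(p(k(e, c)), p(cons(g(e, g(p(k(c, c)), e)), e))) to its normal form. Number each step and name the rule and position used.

1. g(p(k(e, c)), p(cons(g(e, g(p(k(c, c)), e)), e)))  →  g(p(p(e)), p(cons(g(e, g(p(k(c, c)), e)), e)))   [R3 at 1.1]
2. g(p(p(e)), p(cons(g(e, g(p(k(c, c)), e)), e)))  →  g(p(p(e)), p(cons(g(e, e), e)))   [R2 at 2.1.1.2]
3. g(p(p(e)), p(cons(g(e, e), e)))  →  g(p(p(e)), p(cons(e, e)))   [R2 at 2.1.1]
4. g(p(p(e)), p(cons(e, e)))  →  p(e)   [R4 at ε]

p(e)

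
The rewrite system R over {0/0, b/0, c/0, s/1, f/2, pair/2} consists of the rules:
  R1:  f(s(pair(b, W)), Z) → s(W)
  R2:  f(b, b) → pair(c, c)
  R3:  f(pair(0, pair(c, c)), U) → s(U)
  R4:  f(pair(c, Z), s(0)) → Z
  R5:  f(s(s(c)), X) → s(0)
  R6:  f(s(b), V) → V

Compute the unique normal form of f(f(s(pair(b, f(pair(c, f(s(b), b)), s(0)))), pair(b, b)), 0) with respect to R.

0

1. f(f(s(pair(b, f(pair(c, f(s(b), b)), s(0)))), pair(b, b)), 0)  →  f(s(f(pair(c, f(s(b), b)), s(0))), 0)   [R1 at 1]
2. f(s(f(pair(c, f(s(b), b)), s(0))), 0)  →  f(s(f(s(b), b)), 0)   [R4 at 1.1]
3. f(s(f(s(b), b)), 0)  →  f(s(b), 0)   [R6 at 1.1]
4. f(s(b), 0)  →  0   [R6 at ε]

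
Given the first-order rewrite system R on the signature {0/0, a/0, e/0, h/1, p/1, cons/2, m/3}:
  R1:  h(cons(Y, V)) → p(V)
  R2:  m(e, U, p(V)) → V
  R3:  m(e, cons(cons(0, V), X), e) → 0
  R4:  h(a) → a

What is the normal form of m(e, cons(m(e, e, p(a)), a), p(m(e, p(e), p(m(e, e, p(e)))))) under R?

1. m(e, cons(m(e, e, p(a)), a), p(m(e, p(e), p(m(e, e, p(e))))))  →  m(e, p(e), p(m(e, e, p(e))))   [R2 at ε]
2. m(e, p(e), p(m(e, e, p(e))))  →  m(e, e, p(e))   [R2 at ε]
3. m(e, e, p(e))  →  e   [R2 at ε]

e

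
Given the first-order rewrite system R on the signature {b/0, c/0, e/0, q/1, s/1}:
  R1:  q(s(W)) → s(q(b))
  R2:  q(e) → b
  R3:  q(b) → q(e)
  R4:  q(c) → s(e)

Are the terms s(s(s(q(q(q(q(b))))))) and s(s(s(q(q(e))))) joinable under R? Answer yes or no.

yes — NF(t₁) = s(s(s(b))), NF(t₂) = s(s(s(b)))

Reduce t₁ = s(s(s(q(q(q(q(b))))))):
1. s(s(s(q(q(q(q(b)))))))  →  s(s(s(q(q(q(q(e)))))))   [R3 at 1.1.1.1.1.1]
2. s(s(s(q(q(q(q(e)))))))  →  s(s(s(q(q(q(b))))))   [R2 at 1.1.1.1.1.1]
3. s(s(s(q(q(q(b))))))  →  s(s(s(q(q(q(e))))))   [R3 at 1.1.1.1.1]
4. s(s(s(q(q(q(e))))))  →  s(s(s(q(q(b)))))   [R2 at 1.1.1.1.1]
5. s(s(s(q(q(b)))))  →  s(s(s(q(q(e)))))   [R3 at 1.1.1.1]
6. s(s(s(q(q(e)))))  →  s(s(s(q(b))))   [R2 at 1.1.1.1]
7. s(s(s(q(b))))  →  s(s(s(q(e))))   [R3 at 1.1.1]
8. s(s(s(q(e))))  →  s(s(s(b)))   [R2 at 1.1.1]

Reduce t₂ = s(s(s(q(q(e))))):
1. s(s(s(q(q(e)))))  →  s(s(s(q(b))))   [R2 at 1.1.1.1]
2. s(s(s(q(b))))  →  s(s(s(q(e))))   [R3 at 1.1.1]
3. s(s(s(q(e))))  →  s(s(s(b)))   [R2 at 1.1.1]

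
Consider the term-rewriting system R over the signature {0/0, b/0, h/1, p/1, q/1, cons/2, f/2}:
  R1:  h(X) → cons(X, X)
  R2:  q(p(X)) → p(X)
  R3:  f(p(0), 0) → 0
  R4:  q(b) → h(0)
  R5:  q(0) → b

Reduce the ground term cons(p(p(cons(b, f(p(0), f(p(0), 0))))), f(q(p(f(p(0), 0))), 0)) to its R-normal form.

1. cons(p(p(cons(b, f(p(0), f(p(0), 0))))), f(q(p(f(p(0), 0))), 0))  →  cons(p(p(cons(b, f(p(0), 0)))), f(q(p(f(p(0), 0))), 0))   [R3 at 1.1.1.2.2]
2. cons(p(p(cons(b, f(p(0), 0)))), f(q(p(f(p(0), 0))), 0))  →  cons(p(p(cons(b, 0))), f(q(p(f(p(0), 0))), 0))   [R3 at 1.1.1.2]
3. cons(p(p(cons(b, 0))), f(q(p(f(p(0), 0))), 0))  →  cons(p(p(cons(b, 0))), f(p(f(p(0), 0)), 0))   [R2 at 2.1]
4. cons(p(p(cons(b, 0))), f(p(f(p(0), 0)), 0))  →  cons(p(p(cons(b, 0))), f(p(0), 0))   [R3 at 2.1.1]
5. cons(p(p(cons(b, 0))), f(p(0), 0))  →  cons(p(p(cons(b, 0))), 0)   [R3 at 2]

cons(p(p(cons(b, 0))), 0)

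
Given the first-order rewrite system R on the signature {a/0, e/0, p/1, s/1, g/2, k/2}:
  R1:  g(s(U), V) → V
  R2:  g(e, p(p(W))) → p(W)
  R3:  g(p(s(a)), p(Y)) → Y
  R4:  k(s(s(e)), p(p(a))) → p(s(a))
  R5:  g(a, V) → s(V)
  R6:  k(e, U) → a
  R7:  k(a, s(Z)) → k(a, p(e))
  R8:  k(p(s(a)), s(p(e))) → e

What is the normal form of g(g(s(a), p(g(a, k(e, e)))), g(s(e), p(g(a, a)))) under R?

1. g(g(s(a), p(g(a, k(e, e)))), g(s(e), p(g(a, a))))  →  g(p(g(a, k(e, e))), g(s(e), p(g(a, a))))   [R1 at 1]
2. g(p(g(a, k(e, e))), g(s(e), p(g(a, a))))  →  g(p(s(k(e, e))), g(s(e), p(g(a, a))))   [R5 at 1.1]
3. g(p(s(k(e, e))), g(s(e), p(g(a, a))))  →  g(p(s(a)), g(s(e), p(g(a, a))))   [R6 at 1.1.1]
4. g(p(s(a)), g(s(e), p(g(a, a))))  →  g(p(s(a)), p(g(a, a)))   [R1 at 2]
5. g(p(s(a)), p(g(a, a)))  →  g(a, a)   [R3 at ε]
6. g(a, a)  →  s(a)   [R5 at ε]

s(a)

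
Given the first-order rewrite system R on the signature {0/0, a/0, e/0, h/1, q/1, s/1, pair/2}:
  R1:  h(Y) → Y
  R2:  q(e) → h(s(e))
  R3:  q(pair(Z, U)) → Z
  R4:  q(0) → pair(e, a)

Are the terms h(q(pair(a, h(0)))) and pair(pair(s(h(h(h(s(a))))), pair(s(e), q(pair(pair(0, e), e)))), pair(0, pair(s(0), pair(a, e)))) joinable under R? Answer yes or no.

Reduce t₁ = h(q(pair(a, h(0)))):
1. h(q(pair(a, h(0))))  →  q(pair(a, h(0)))   [R1 at ε]
2. q(pair(a, h(0)))  →  a   [R3 at ε]

Reduce t₂ = pair(pair(s(h(h(h(s(a))))), pair(s(e), q(pair(pair(0, e), e)))), pair(0, pair(s(0), pair(a, e)))):
1. pair(pair(s(h(h(h(s(a))))), pair(s(e), q(pair(pair(0, e), e)))), pair(0, pair(s(0), pair(a, e))))  →  pair(pair(s(h(h(s(a)))), pair(s(e), q(pair(pair(0, e), e)))), pair(0, pair(s(0), pair(a, e))))   [R1 at 1.1.1]
2. pair(pair(s(h(h(s(a)))), pair(s(e), q(pair(pair(0, e), e)))), pair(0, pair(s(0), pair(a, e))))  →  pair(pair(s(h(s(a))), pair(s(e), q(pair(pair(0, e), e)))), pair(0, pair(s(0), pair(a, e))))   [R1 at 1.1.1]
3. pair(pair(s(h(s(a))), pair(s(e), q(pair(pair(0, e), e)))), pair(0, pair(s(0), pair(a, e))))  →  pair(pair(s(s(a)), pair(s(e), q(pair(pair(0, e), e)))), pair(0, pair(s(0), pair(a, e))))   [R1 at 1.1.1]
4. pair(pair(s(s(a)), pair(s(e), q(pair(pair(0, e), e)))), pair(0, pair(s(0), pair(a, e))))  →  pair(pair(s(s(a)), pair(s(e), pair(0, e))), pair(0, pair(s(0), pair(a, e))))   [R3 at 1.2.2]

no — NF(t₁) = a, NF(t₂) = pair(pair(s(s(a)), pair(s(e), pair(0, e))), pair(0, pair(s(0), pair(a, e))))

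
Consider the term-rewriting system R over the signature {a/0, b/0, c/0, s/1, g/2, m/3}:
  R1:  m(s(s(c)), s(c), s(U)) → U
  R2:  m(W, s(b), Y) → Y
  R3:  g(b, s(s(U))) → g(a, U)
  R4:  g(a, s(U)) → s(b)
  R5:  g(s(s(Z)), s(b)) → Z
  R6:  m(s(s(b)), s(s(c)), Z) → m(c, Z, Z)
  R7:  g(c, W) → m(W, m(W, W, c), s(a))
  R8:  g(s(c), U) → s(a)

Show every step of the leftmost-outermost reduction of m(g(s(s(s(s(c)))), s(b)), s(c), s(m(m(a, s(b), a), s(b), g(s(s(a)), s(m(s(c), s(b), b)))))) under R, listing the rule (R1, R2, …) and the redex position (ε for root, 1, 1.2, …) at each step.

a

1. m(g(s(s(s(s(c)))), s(b)), s(c), s(m(m(a, s(b), a), s(b), g(s(s(a)), s(m(s(c), s(b), b))))))  →  m(s(s(c)), s(c), s(m(m(a, s(b), a), s(b), g(s(s(a)), s(m(s(c), s(b), b))))))   [R5 at 1]
2. m(s(s(c)), s(c), s(m(m(a, s(b), a), s(b), g(s(s(a)), s(m(s(c), s(b), b))))))  →  m(m(a, s(b), a), s(b), g(s(s(a)), s(m(s(c), s(b), b))))   [R1 at ε]
3. m(m(a, s(b), a), s(b), g(s(s(a)), s(m(s(c), s(b), b))))  →  g(s(s(a)), s(m(s(c), s(b), b)))   [R2 at ε]
4. g(s(s(a)), s(m(s(c), s(b), b)))  →  g(s(s(a)), s(b))   [R2 at 2.1]
5. g(s(s(a)), s(b))  →  a   [R5 at ε]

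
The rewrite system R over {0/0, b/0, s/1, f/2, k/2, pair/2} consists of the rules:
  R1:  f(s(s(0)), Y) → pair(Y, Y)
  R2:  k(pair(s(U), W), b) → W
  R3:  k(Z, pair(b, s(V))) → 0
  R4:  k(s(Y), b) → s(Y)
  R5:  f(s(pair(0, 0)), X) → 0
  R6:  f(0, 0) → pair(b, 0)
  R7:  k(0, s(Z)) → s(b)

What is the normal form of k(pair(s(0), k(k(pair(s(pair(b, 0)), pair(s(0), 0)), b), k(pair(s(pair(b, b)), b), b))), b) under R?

0

1. k(pair(s(0), k(k(pair(s(pair(b, 0)), pair(s(0), 0)), b), k(pair(s(pair(b, b)), b), b))), b)  →  k(k(pair(s(pair(b, 0)), pair(s(0), 0)), b), k(pair(s(pair(b, b)), b), b))   [R2 at ε]
2. k(k(pair(s(pair(b, 0)), pair(s(0), 0)), b), k(pair(s(pair(b, b)), b), b))  →  k(pair(s(0), 0), k(pair(s(pair(b, b)), b), b))   [R2 at 1]
3. k(pair(s(0), 0), k(pair(s(pair(b, b)), b), b))  →  k(pair(s(0), 0), b)   [R2 at 2]
4. k(pair(s(0), 0), b)  →  0   [R2 at ε]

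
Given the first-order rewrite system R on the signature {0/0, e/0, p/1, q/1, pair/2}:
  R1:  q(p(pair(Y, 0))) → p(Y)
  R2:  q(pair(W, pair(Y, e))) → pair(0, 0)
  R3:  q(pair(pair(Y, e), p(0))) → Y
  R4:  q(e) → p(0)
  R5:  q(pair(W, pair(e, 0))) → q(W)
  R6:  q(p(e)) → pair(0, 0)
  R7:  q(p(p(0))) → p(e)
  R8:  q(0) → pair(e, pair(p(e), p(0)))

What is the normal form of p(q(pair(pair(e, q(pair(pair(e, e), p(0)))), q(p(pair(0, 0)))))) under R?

1. p(q(pair(pair(e, q(pair(pair(e, e), p(0)))), q(p(pair(0, 0))))))  →  p(q(pair(pair(e, e), q(p(pair(0, 0))))))   [R3 at 1.1.1.2]
2. p(q(pair(pair(e, e), q(p(pair(0, 0))))))  →  p(q(pair(pair(e, e), p(0))))   [R1 at 1.1.2]
3. p(q(pair(pair(e, e), p(0))))  →  p(e)   [R3 at 1]

p(e)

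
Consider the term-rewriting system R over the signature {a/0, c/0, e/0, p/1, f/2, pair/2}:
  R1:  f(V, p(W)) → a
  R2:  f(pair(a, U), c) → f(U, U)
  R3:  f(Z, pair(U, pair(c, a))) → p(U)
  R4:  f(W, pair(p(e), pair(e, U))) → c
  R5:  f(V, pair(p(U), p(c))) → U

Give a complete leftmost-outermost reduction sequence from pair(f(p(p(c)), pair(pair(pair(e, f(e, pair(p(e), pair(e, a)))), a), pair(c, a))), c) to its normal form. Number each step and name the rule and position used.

pair(p(pair(pair(e, c), a)), c)

1. pair(f(p(p(c)), pair(pair(pair(e, f(e, pair(p(e), pair(e, a)))), a), pair(c, a))), c)  →  pair(p(pair(pair(e, f(e, pair(p(e), pair(e, a)))), a)), c)   [R3 at 1]
2. pair(p(pair(pair(e, f(e, pair(p(e), pair(e, a)))), a)), c)  →  pair(p(pair(pair(e, c), a)), c)   [R4 at 1.1.1.2]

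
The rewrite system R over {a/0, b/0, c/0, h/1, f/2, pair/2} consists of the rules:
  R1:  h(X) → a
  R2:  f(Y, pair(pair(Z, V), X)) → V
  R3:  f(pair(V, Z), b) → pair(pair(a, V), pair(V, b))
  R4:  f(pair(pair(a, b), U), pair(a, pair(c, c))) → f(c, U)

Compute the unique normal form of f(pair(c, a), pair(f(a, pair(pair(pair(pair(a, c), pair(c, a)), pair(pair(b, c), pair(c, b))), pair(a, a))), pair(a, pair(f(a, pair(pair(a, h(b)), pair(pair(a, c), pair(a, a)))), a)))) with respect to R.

pair(c, b)

1. f(pair(c, a), pair(f(a, pair(pair(pair(pair(a, c), pair(c, a)), pair(pair(b, c), pair(c, b))), pair(a, a))), pair(a, pair(f(a, pair(pair(a, h(b)), pair(pair(a, c), pair(a, a)))), a))))  →  f(pair(c, a), pair(pair(pair(b, c), pair(c, b)), pair(a, pair(f(a, pair(pair(a, h(b)), pair(pair(a, c), pair(a, a)))), a))))   [R2 at 2.1]
2. f(pair(c, a), pair(pair(pair(b, c), pair(c, b)), pair(a, pair(f(a, pair(pair(a, h(b)), pair(pair(a, c), pair(a, a)))), a))))  →  pair(c, b)   [R2 at ε]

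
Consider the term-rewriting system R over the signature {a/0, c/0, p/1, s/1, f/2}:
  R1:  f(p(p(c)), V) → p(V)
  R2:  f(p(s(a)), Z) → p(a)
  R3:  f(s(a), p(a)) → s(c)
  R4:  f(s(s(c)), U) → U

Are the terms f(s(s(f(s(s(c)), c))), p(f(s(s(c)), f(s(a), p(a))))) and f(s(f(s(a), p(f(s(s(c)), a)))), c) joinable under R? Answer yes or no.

Reduce t₁ = f(s(s(f(s(s(c)), c))), p(f(s(s(c)), f(s(a), p(a))))):
1. f(s(s(f(s(s(c)), c))), p(f(s(s(c)), f(s(a), p(a)))))  →  f(s(s(c)), p(f(s(s(c)), f(s(a), p(a)))))   [R4 at 1.1.1]
2. f(s(s(c)), p(f(s(s(c)), f(s(a), p(a)))))  →  p(f(s(s(c)), f(s(a), p(a))))   [R4 at ε]
3. p(f(s(s(c)), f(s(a), p(a))))  →  p(f(s(a), p(a)))   [R4 at 1]
4. p(f(s(a), p(a)))  →  p(s(c))   [R3 at 1]

Reduce t₂ = f(s(f(s(a), p(f(s(s(c)), a)))), c):
1. f(s(f(s(a), p(f(s(s(c)), a)))), c)  →  f(s(f(s(a), p(a))), c)   [R4 at 1.1.2.1]
2. f(s(f(s(a), p(a))), c)  →  f(s(s(c)), c)   [R3 at 1.1]
3. f(s(s(c)), c)  →  c   [R4 at ε]

no — NF(t₁) = p(s(c)), NF(t₂) = c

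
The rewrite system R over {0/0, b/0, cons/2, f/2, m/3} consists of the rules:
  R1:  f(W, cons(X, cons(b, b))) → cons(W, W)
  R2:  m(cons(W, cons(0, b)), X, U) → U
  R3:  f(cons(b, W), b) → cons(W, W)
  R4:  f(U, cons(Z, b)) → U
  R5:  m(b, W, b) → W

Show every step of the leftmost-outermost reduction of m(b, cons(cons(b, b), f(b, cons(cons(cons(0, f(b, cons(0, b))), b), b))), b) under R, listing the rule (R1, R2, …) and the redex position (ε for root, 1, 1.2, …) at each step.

cons(cons(b, b), b)

1. m(b, cons(cons(b, b), f(b, cons(cons(cons(0, f(b, cons(0, b))), b), b))), b)  →  cons(cons(b, b), f(b, cons(cons(cons(0, f(b, cons(0, b))), b), b)))   [R5 at ε]
2. cons(cons(b, b), f(b, cons(cons(cons(0, f(b, cons(0, b))), b), b)))  →  cons(cons(b, b), b)   [R4 at 2]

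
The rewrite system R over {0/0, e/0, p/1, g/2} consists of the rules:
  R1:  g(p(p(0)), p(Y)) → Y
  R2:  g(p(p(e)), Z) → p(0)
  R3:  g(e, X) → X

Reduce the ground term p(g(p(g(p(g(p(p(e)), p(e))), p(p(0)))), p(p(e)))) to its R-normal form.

p(p(e))

1. p(g(p(g(p(g(p(p(e)), p(e))), p(p(0)))), p(p(e))))  →  p(g(p(g(p(p(0)), p(p(0)))), p(p(e))))   [R2 at 1.1.1.1.1]
2. p(g(p(g(p(p(0)), p(p(0)))), p(p(e))))  →  p(g(p(p(0)), p(p(e))))   [R1 at 1.1.1]
3. p(g(p(p(0)), p(p(e))))  →  p(p(e))   [R1 at 1]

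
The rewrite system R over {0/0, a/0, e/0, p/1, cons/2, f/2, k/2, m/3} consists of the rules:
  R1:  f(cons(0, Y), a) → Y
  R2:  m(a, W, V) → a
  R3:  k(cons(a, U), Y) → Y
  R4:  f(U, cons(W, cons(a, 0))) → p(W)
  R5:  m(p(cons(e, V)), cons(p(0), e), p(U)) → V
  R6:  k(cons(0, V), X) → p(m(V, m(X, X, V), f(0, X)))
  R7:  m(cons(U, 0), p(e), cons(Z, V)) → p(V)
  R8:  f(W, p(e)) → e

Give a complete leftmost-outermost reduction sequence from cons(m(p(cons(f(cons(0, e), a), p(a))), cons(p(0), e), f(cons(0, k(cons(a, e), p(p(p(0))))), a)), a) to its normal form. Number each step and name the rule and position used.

1. cons(m(p(cons(f(cons(0, e), a), p(a))), cons(p(0), e), f(cons(0, k(cons(a, e), p(p(p(0))))), a)), a)  →  cons(m(p(cons(e, p(a))), cons(p(0), e), f(cons(0, k(cons(a, e), p(p(p(0))))), a)), a)   [R1 at 1.1.1.1]
2. cons(m(p(cons(e, p(a))), cons(p(0), e), f(cons(0, k(cons(a, e), p(p(p(0))))), a)), a)  →  cons(m(p(cons(e, p(a))), cons(p(0), e), k(cons(a, e), p(p(p(0))))), a)   [R1 at 1.3]
3. cons(m(p(cons(e, p(a))), cons(p(0), e), k(cons(a, e), p(p(p(0))))), a)  →  cons(m(p(cons(e, p(a))), cons(p(0), e), p(p(p(0)))), a)   [R3 at 1.3]
4. cons(m(p(cons(e, p(a))), cons(p(0), e), p(p(p(0)))), a)  →  cons(p(a), a)   [R5 at 1]

cons(p(a), a)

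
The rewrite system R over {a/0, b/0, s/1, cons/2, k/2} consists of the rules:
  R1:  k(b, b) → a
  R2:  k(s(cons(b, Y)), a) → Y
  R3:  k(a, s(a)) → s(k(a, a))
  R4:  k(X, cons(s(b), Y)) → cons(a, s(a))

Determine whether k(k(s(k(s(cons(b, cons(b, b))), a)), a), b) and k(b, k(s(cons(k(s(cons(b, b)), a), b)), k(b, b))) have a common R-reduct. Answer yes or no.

yes — NF(t₁) = a, NF(t₂) = a

Reduce t₁ = k(k(s(k(s(cons(b, cons(b, b))), a)), a), b):
1. k(k(s(k(s(cons(b, cons(b, b))), a)), a), b)  →  k(k(s(cons(b, b)), a), b)   [R2 at 1.1.1]
2. k(k(s(cons(b, b)), a), b)  →  k(b, b)   [R2 at 1]
3. k(b, b)  →  a   [R1 at ε]

Reduce t₂ = k(b, k(s(cons(k(s(cons(b, b)), a), b)), k(b, b))):
1. k(b, k(s(cons(k(s(cons(b, b)), a), b)), k(b, b)))  →  k(b, k(s(cons(b, b)), k(b, b)))   [R2 at 2.1.1.1]
2. k(b, k(s(cons(b, b)), k(b, b)))  →  k(b, k(s(cons(b, b)), a))   [R1 at 2.2]
3. k(b, k(s(cons(b, b)), a))  →  k(b, b)   [R2 at 2]
4. k(b, b)  →  a   [R1 at ε]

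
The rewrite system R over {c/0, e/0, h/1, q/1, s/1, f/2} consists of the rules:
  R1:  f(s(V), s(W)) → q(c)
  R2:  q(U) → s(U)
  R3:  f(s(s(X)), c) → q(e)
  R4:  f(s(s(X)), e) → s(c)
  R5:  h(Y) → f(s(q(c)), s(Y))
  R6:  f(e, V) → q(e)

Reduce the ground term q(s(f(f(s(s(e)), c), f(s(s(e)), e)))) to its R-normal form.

s(s(s(c)))

1. q(s(f(f(s(s(e)), c), f(s(s(e)), e))))  →  s(s(f(f(s(s(e)), c), f(s(s(e)), e))))   [R2 at ε]
2. s(s(f(f(s(s(e)), c), f(s(s(e)), e))))  →  s(s(f(q(e), f(s(s(e)), e))))   [R3 at 1.1.1]
3. s(s(f(q(e), f(s(s(e)), e))))  →  s(s(f(s(e), f(s(s(e)), e))))   [R2 at 1.1.1]
4. s(s(f(s(e), f(s(s(e)), e))))  →  s(s(f(s(e), s(c))))   [R4 at 1.1.2]
5. s(s(f(s(e), s(c))))  →  s(s(q(c)))   [R1 at 1.1]
6. s(s(q(c)))  →  s(s(s(c)))   [R2 at 1.1]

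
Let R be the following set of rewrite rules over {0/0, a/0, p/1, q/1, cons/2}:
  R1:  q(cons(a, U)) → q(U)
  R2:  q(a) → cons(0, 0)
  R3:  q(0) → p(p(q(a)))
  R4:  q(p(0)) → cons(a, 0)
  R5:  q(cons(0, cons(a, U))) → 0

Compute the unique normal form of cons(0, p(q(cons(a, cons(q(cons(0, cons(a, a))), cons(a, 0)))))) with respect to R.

1. cons(0, p(q(cons(a, cons(q(cons(0, cons(a, a))), cons(a, 0))))))  →  cons(0, p(q(cons(q(cons(0, cons(a, a))), cons(a, 0)))))   [R1 at 2.1]
2. cons(0, p(q(cons(q(cons(0, cons(a, a))), cons(a, 0)))))  →  cons(0, p(q(cons(0, cons(a, 0)))))   [R5 at 2.1.1.1]
3. cons(0, p(q(cons(0, cons(a, 0)))))  →  cons(0, p(0))   [R5 at 2.1]

cons(0, p(0))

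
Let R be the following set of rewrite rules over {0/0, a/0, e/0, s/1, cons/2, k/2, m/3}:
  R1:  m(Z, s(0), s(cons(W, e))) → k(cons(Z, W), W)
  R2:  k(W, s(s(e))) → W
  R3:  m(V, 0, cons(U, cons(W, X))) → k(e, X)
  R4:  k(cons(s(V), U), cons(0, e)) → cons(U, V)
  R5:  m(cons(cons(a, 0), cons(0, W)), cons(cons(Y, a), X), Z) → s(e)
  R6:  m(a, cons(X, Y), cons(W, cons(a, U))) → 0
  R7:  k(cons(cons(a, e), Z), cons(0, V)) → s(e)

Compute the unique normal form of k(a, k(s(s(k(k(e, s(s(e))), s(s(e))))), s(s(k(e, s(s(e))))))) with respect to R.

a

1. k(a, k(s(s(k(k(e, s(s(e))), s(s(e))))), s(s(k(e, s(s(e)))))))  →  k(a, k(s(s(k(e, s(s(e))))), s(s(k(e, s(s(e)))))))   [R2 at 2.1.1.1]
2. k(a, k(s(s(k(e, s(s(e))))), s(s(k(e, s(s(e)))))))  →  k(a, k(s(s(e)), s(s(k(e, s(s(e)))))))   [R2 at 2.1.1.1]
3. k(a, k(s(s(e)), s(s(k(e, s(s(e)))))))  →  k(a, k(s(s(e)), s(s(e))))   [R2 at 2.2.1.1]
4. k(a, k(s(s(e)), s(s(e))))  →  k(a, s(s(e)))   [R2 at 2]
5. k(a, s(s(e)))  →  a   [R2 at ε]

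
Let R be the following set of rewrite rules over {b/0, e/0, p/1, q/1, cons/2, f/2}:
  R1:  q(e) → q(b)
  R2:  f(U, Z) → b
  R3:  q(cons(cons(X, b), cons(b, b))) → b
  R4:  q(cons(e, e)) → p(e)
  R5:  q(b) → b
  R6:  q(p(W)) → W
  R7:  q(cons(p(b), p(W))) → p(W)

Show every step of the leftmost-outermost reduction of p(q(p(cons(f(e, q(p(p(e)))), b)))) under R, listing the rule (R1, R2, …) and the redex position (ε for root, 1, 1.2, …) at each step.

1. p(q(p(cons(f(e, q(p(p(e)))), b))))  →  p(cons(f(e, q(p(p(e)))), b))   [R6 at 1]
2. p(cons(f(e, q(p(p(e)))), b))  →  p(cons(b, b))   [R2 at 1.1]

p(cons(b, b))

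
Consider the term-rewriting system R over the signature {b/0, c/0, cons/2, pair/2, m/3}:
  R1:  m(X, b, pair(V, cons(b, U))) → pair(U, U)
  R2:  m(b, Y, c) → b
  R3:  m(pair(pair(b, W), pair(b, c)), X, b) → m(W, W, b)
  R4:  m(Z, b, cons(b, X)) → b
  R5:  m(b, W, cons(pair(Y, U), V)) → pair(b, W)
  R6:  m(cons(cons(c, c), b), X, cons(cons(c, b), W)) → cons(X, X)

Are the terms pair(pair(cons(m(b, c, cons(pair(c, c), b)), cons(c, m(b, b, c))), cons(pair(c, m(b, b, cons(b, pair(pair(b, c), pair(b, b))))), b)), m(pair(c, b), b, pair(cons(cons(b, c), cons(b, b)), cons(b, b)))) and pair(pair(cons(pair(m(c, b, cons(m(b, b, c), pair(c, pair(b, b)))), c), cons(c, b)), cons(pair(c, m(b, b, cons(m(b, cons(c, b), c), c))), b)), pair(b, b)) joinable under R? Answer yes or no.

yes — NF(t₁) = pair(pair(cons(pair(b, c), cons(c, b)), cons(pair(c, b), b)), pair(b, b)), NF(t₂) = pair(pair(cons(pair(b, c), cons(c, b)), cons(pair(c, b), b)), pair(b, b))

Reduce t₁ = pair(pair(cons(m(b, c, cons(pair(c, c), b)), cons(c, m(b, b, c))), cons(pair(c, m(b, b, cons(b, pair(pair(b, c), pair(b, b))))), b)), m(pair(c, b), b, pair(cons(cons(b, c), cons(b, b)), cons(b, b)))):
1. pair(pair(cons(m(b, c, cons(pair(c, c), b)), cons(c, m(b, b, c))), cons(pair(c, m(b, b, cons(b, pair(pair(b, c), pair(b, b))))), b)), m(pair(c, b), b, pair(cons(cons(b, c), cons(b, b)), cons(b, b))))  →  pair(pair(cons(pair(b, c), cons(c, m(b, b, c))), cons(pair(c, m(b, b, cons(b, pair(pair(b, c), pair(b, b))))), b)), m(pair(c, b), b, pair(cons(cons(b, c), cons(b, b)), cons(b, b))))   [R5 at 1.1.1]
2. pair(pair(cons(pair(b, c), cons(c, m(b, b, c))), cons(pair(c, m(b, b, cons(b, pair(pair(b, c), pair(b, b))))), b)), m(pair(c, b), b, pair(cons(cons(b, c), cons(b, b)), cons(b, b))))  →  pair(pair(cons(pair(b, c), cons(c, b)), cons(pair(c, m(b, b, cons(b, pair(pair(b, c), pair(b, b))))), b)), m(pair(c, b), b, pair(cons(cons(b, c), cons(b, b)), cons(b, b))))   [R2 at 1.1.2.2]
3. pair(pair(cons(pair(b, c), cons(c, b)), cons(pair(c, m(b, b, cons(b, pair(pair(b, c), pair(b, b))))), b)), m(pair(c, b), b, pair(cons(cons(b, c), cons(b, b)), cons(b, b))))  →  pair(pair(cons(pair(b, c), cons(c, b)), cons(pair(c, b), b)), m(pair(c, b), b, pair(cons(cons(b, c), cons(b, b)), cons(b, b))))   [R4 at 1.2.1.2]
4. pair(pair(cons(pair(b, c), cons(c, b)), cons(pair(c, b), b)), m(pair(c, b), b, pair(cons(cons(b, c), cons(b, b)), cons(b, b))))  →  pair(pair(cons(pair(b, c), cons(c, b)), cons(pair(c, b), b)), pair(b, b))   [R1 at 2]

Reduce t₂ = pair(pair(cons(pair(m(c, b, cons(m(b, b, c), pair(c, pair(b, b)))), c), cons(c, b)), cons(pair(c, m(b, b, cons(m(b, cons(c, b), c), c))), b)), pair(b, b)):
1. pair(pair(cons(pair(m(c, b, cons(m(b, b, c), pair(c, pair(b, b)))), c), cons(c, b)), cons(pair(c, m(b, b, cons(m(b, cons(c, b), c), c))), b)), pair(b, b))  →  pair(pair(cons(pair(m(c, b, cons(b, pair(c, pair(b, b)))), c), cons(c, b)), cons(pair(c, m(b, b, cons(m(b, cons(c, b), c), c))), b)), pair(b, b))   [R2 at 1.1.1.1.3.1]
2. pair(pair(cons(pair(m(c, b, cons(b, pair(c, pair(b, b)))), c), cons(c, b)), cons(pair(c, m(b, b, cons(m(b, cons(c, b), c), c))), b)), pair(b, b))  →  pair(pair(cons(pair(b, c), cons(c, b)), cons(pair(c, m(b, b, cons(m(b, cons(c, b), c), c))), b)), pair(b, b))   [R4 at 1.1.1.1]
3. pair(pair(cons(pair(b, c), cons(c, b)), cons(pair(c, m(b, b, cons(m(b, cons(c, b), c), c))), b)), pair(b, b))  →  pair(pair(cons(pair(b, c), cons(c, b)), cons(pair(c, m(b, b, cons(b, c))), b)), pair(b, b))   [R2 at 1.2.1.2.3.1]
4. pair(pair(cons(pair(b, c), cons(c, b)), cons(pair(c, m(b, b, cons(b, c))), b)), pair(b, b))  →  pair(pair(cons(pair(b, c), cons(c, b)), cons(pair(c, b), b)), pair(b, b))   [R4 at 1.2.1.2]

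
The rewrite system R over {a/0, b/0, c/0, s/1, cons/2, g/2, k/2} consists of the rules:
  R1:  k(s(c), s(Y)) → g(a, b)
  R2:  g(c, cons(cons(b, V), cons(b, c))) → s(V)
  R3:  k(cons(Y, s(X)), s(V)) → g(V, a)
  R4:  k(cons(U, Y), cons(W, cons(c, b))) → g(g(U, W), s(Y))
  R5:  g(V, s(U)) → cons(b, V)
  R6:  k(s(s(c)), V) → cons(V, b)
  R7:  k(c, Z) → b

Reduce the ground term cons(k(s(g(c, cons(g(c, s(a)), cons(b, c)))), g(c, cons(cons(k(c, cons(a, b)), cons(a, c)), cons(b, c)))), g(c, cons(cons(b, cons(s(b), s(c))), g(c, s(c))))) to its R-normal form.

1. cons(k(s(g(c, cons(g(c, s(a)), cons(b, c)))), g(c, cons(cons(k(c, cons(a, b)), cons(a, c)), cons(b, c)))), g(c, cons(cons(b, cons(s(b), s(c))), g(c, s(c)))))  →  cons(k(s(g(c, cons(cons(b, c), cons(b, c)))), g(c, cons(cons(k(c, cons(a, b)), cons(a, c)), cons(b, c)))), g(c, cons(cons(b, cons(s(b), s(c))), g(c, s(c)))))   [R5 at 1.1.1.2.1]
2. cons(k(s(g(c, cons(cons(b, c), cons(b, c)))), g(c, cons(cons(k(c, cons(a, b)), cons(a, c)), cons(b, c)))), g(c, cons(cons(b, cons(s(b), s(c))), g(c, s(c)))))  →  cons(k(s(s(c)), g(c, cons(cons(k(c, cons(a, b)), cons(a, c)), cons(b, c)))), g(c, cons(cons(b, cons(s(b), s(c))), g(c, s(c)))))   [R2 at 1.1.1]
3. cons(k(s(s(c)), g(c, cons(cons(k(c, cons(a, b)), cons(a, c)), cons(b, c)))), g(c, cons(cons(b, cons(s(b), s(c))), g(c, s(c)))))  →  cons(cons(g(c, cons(cons(k(c, cons(a, b)), cons(a, c)), cons(b, c))), b), g(c, cons(cons(b, cons(s(b), s(c))), g(c, s(c)))))   [R6 at 1]
4. cons(cons(g(c, cons(cons(k(c, cons(a, b)), cons(a, c)), cons(b, c))), b), g(c, cons(cons(b, cons(s(b), s(c))), g(c, s(c)))))  →  cons(cons(g(c, cons(cons(b, cons(a, c)), cons(b, c))), b), g(c, cons(cons(b, cons(s(b), s(c))), g(c, s(c)))))   [R7 at 1.1.2.1.1]
5. cons(cons(g(c, cons(cons(b, cons(a, c)), cons(b, c))), b), g(c, cons(cons(b, cons(s(b), s(c))), g(c, s(c)))))  →  cons(cons(s(cons(a, c)), b), g(c, cons(cons(b, cons(s(b), s(c))), g(c, s(c)))))   [R2 at 1.1]
6. cons(cons(s(cons(a, c)), b), g(c, cons(cons(b, cons(s(b), s(c))), g(c, s(c)))))  →  cons(cons(s(cons(a, c)), b), g(c, cons(cons(b, cons(s(b), s(c))), cons(b, c))))   [R5 at 2.2.2]
7. cons(cons(s(cons(a, c)), b), g(c, cons(cons(b, cons(s(b), s(c))), cons(b, c))))  →  cons(cons(s(cons(a, c)), b), s(cons(s(b), s(c))))   [R2 at 2]

cons(cons(s(cons(a, c)), b), s(cons(s(b), s(c))))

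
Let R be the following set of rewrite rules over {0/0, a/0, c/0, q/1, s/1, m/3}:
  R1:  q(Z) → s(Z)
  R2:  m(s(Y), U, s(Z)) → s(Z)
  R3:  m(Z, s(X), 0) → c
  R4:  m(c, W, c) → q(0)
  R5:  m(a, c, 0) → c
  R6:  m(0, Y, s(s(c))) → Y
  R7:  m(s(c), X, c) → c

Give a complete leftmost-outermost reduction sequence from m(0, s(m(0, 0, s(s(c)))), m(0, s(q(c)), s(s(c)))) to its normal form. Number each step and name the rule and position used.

s(0)

1. m(0, s(m(0, 0, s(s(c)))), m(0, s(q(c)), s(s(c))))  →  m(0, s(0), m(0, s(q(c)), s(s(c))))   [R6 at 2.1]
2. m(0, s(0), m(0, s(q(c)), s(s(c))))  →  m(0, s(0), s(q(c)))   [R6 at 3]
3. m(0, s(0), s(q(c)))  →  m(0, s(0), s(s(c)))   [R1 at 3.1]
4. m(0, s(0), s(s(c)))  →  s(0)   [R6 at ε]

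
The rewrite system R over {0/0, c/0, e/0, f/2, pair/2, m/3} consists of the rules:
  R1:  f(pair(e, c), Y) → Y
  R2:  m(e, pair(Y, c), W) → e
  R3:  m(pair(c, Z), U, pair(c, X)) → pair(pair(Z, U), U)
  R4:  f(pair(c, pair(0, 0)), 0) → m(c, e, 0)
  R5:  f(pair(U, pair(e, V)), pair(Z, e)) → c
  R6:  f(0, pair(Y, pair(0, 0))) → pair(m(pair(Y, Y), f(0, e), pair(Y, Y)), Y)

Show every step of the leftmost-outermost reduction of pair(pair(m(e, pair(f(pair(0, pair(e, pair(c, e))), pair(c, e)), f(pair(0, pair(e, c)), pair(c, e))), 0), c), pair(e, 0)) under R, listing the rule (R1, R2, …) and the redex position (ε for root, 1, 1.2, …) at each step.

pair(pair(e, c), pair(e, 0))

1. pair(pair(m(e, pair(f(pair(0, pair(e, pair(c, e))), pair(c, e)), f(pair(0, pair(e, c)), pair(c, e))), 0), c), pair(e, 0))  →  pair(pair(m(e, pair(c, f(pair(0, pair(e, c)), pair(c, e))), 0), c), pair(e, 0))   [R5 at 1.1.2.1]
2. pair(pair(m(e, pair(c, f(pair(0, pair(e, c)), pair(c, e))), 0), c), pair(e, 0))  →  pair(pair(m(e, pair(c, c), 0), c), pair(e, 0))   [R5 at 1.1.2.2]
3. pair(pair(m(e, pair(c, c), 0), c), pair(e, 0))  →  pair(pair(e, c), pair(e, 0))   [R2 at 1.1]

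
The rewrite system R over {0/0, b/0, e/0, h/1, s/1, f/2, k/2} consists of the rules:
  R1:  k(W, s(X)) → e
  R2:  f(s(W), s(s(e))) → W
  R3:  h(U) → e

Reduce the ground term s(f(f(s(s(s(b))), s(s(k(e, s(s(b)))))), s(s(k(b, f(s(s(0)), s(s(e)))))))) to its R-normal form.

s(s(b))

1. s(f(f(s(s(s(b))), s(s(k(e, s(s(b)))))), s(s(k(b, f(s(s(0)), s(s(e))))))))  →  s(f(f(s(s(s(b))), s(s(e))), s(s(k(b, f(s(s(0)), s(s(e))))))))   [R1 at 1.1.2.1.1]
2. s(f(f(s(s(s(b))), s(s(e))), s(s(k(b, f(s(s(0)), s(s(e))))))))  →  s(f(s(s(b)), s(s(k(b, f(s(s(0)), s(s(e))))))))   [R2 at 1.1]
3. s(f(s(s(b)), s(s(k(b, f(s(s(0)), s(s(e))))))))  →  s(f(s(s(b)), s(s(k(b, s(0))))))   [R2 at 1.2.1.1.2]
4. s(f(s(s(b)), s(s(k(b, s(0))))))  →  s(f(s(s(b)), s(s(e))))   [R1 at 1.2.1.1]
5. s(f(s(s(b)), s(s(e))))  →  s(s(b))   [R2 at 1]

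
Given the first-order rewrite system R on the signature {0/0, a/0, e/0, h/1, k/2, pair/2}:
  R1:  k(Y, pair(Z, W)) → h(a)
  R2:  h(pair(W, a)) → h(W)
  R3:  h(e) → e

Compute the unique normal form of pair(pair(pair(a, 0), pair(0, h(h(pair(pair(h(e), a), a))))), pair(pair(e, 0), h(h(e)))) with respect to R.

1. pair(pair(pair(a, 0), pair(0, h(h(pair(pair(h(e), a), a))))), pair(pair(e, 0), h(h(e))))  →  pair(pair(pair(a, 0), pair(0, h(h(pair(h(e), a))))), pair(pair(e, 0), h(h(e))))   [R2 at 1.2.2.1]
2. pair(pair(pair(a, 0), pair(0, h(h(pair(h(e), a))))), pair(pair(e, 0), h(h(e))))  →  pair(pair(pair(a, 0), pair(0, h(h(h(e))))), pair(pair(e, 0), h(h(e))))   [R2 at 1.2.2.1]
3. pair(pair(pair(a, 0), pair(0, h(h(h(e))))), pair(pair(e, 0), h(h(e))))  →  pair(pair(pair(a, 0), pair(0, h(h(e)))), pair(pair(e, 0), h(h(e))))   [R3 at 1.2.2.1.1]
4. pair(pair(pair(a, 0), pair(0, h(h(e)))), pair(pair(e, 0), h(h(e))))  →  pair(pair(pair(a, 0), pair(0, h(e))), pair(pair(e, 0), h(h(e))))   [R3 at 1.2.2.1]
5. pair(pair(pair(a, 0), pair(0, h(e))), pair(pair(e, 0), h(h(e))))  →  pair(pair(pair(a, 0), pair(0, e)), pair(pair(e, 0), h(h(e))))   [R3 at 1.2.2]
6. pair(pair(pair(a, 0), pair(0, e)), pair(pair(e, 0), h(h(e))))  →  pair(pair(pair(a, 0), pair(0, e)), pair(pair(e, 0), h(e)))   [R3 at 2.2.1]
7. pair(pair(pair(a, 0), pair(0, e)), pair(pair(e, 0), h(e)))  →  pair(pair(pair(a, 0), pair(0, e)), pair(pair(e, 0), e))   [R3 at 2.2]

pair(pair(pair(a, 0), pair(0, e)), pair(pair(e, 0), e))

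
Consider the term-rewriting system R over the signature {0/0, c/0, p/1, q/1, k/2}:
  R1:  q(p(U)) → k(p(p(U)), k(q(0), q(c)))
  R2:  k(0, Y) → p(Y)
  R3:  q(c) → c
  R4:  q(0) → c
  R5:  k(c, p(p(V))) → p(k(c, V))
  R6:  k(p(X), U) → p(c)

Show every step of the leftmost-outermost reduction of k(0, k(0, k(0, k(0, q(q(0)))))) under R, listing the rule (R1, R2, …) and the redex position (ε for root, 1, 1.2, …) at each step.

p(p(p(p(c))))

1. k(0, k(0, k(0, k(0, q(q(0))))))  →  p(k(0, k(0, k(0, q(q(0))))))   [R2 at ε]
2. p(k(0, k(0, k(0, q(q(0))))))  →  p(p(k(0, k(0, q(q(0))))))   [R2 at 1]
3. p(p(k(0, k(0, q(q(0))))))  →  p(p(p(k(0, q(q(0))))))   [R2 at 1.1]
4. p(p(p(k(0, q(q(0))))))  →  p(p(p(p(q(q(0))))))   [R2 at 1.1.1]
5. p(p(p(p(q(q(0))))))  →  p(p(p(p(q(c)))))   [R4 at 1.1.1.1.1]
6. p(p(p(p(q(c)))))  →  p(p(p(p(c))))   [R3 at 1.1.1.1]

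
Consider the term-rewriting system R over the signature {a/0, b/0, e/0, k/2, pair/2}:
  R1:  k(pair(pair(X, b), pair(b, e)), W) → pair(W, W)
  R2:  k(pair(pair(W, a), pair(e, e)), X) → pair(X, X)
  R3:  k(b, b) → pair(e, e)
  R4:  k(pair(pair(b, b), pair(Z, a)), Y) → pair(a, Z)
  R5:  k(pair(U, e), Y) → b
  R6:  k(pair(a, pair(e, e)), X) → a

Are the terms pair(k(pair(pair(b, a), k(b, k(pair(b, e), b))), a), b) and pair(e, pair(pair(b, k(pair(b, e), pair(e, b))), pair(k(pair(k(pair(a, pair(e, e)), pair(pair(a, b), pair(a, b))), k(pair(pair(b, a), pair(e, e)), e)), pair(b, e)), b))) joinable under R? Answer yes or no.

no — NF(t₁) = pair(pair(a, a), b), NF(t₂) = pair(e, pair(pair(b, b), pair(a, b)))

Reduce t₁ = pair(k(pair(pair(b, a), k(b, k(pair(b, e), b))), a), b):
1. pair(k(pair(pair(b, a), k(b, k(pair(b, e), b))), a), b)  →  pair(k(pair(pair(b, a), k(b, b)), a), b)   [R5 at 1.1.2.2]
2. pair(k(pair(pair(b, a), k(b, b)), a), b)  →  pair(k(pair(pair(b, a), pair(e, e)), a), b)   [R3 at 1.1.2]
3. pair(k(pair(pair(b, a), pair(e, e)), a), b)  →  pair(pair(a, a), b)   [R2 at 1]

Reduce t₂ = pair(e, pair(pair(b, k(pair(b, e), pair(e, b))), pair(k(pair(k(pair(a, pair(e, e)), pair(pair(a, b), pair(a, b))), k(pair(pair(b, a), pair(e, e)), e)), pair(b, e)), b))):
1. pair(e, pair(pair(b, k(pair(b, e), pair(e, b))), pair(k(pair(k(pair(a, pair(e, e)), pair(pair(a, b), pair(a, b))), k(pair(pair(b, a), pair(e, e)), e)), pair(b, e)), b)))  →  pair(e, pair(pair(b, b), pair(k(pair(k(pair(a, pair(e, e)), pair(pair(a, b), pair(a, b))), k(pair(pair(b, a), pair(e, e)), e)), pair(b, e)), b)))   [R5 at 2.1.2]
2. pair(e, pair(pair(b, b), pair(k(pair(k(pair(a, pair(e, e)), pair(pair(a, b), pair(a, b))), k(pair(pair(b, a), pair(e, e)), e)), pair(b, e)), b)))  →  pair(e, pair(pair(b, b), pair(k(pair(a, k(pair(pair(b, a), pair(e, e)), e)), pair(b, e)), b)))   [R6 at 2.2.1.1.1]
3. pair(e, pair(pair(b, b), pair(k(pair(a, k(pair(pair(b, a), pair(e, e)), e)), pair(b, e)), b)))  →  pair(e, pair(pair(b, b), pair(k(pair(a, pair(e, e)), pair(b, e)), b)))   [R2 at 2.2.1.1.2]
4. pair(e, pair(pair(b, b), pair(k(pair(a, pair(e, e)), pair(b, e)), b)))  →  pair(e, pair(pair(b, b), pair(a, b)))   [R6 at 2.2.1]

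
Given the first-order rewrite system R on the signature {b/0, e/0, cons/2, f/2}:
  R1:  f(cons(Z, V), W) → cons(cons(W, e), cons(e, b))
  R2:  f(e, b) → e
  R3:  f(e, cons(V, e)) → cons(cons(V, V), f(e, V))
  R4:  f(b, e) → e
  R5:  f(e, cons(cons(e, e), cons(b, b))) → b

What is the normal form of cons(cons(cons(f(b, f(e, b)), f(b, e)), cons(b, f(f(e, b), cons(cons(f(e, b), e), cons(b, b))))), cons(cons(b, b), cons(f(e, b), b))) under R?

1. cons(cons(cons(f(b, f(e, b)), f(b, e)), cons(b, f(f(e, b), cons(cons(f(e, b), e), cons(b, b))))), cons(cons(b, b), cons(f(e, b), b)))  →  cons(cons(cons(f(b, e), f(b, e)), cons(b, f(f(e, b), cons(cons(f(e, b), e), cons(b, b))))), cons(cons(b, b), cons(f(e, b), b)))   [R2 at 1.1.1.2]
2. cons(cons(cons(f(b, e), f(b, e)), cons(b, f(f(e, b), cons(cons(f(e, b), e), cons(b, b))))), cons(cons(b, b), cons(f(e, b), b)))  →  cons(cons(cons(e, f(b, e)), cons(b, f(f(e, b), cons(cons(f(e, b), e), cons(b, b))))), cons(cons(b, b), cons(f(e, b), b)))   [R4 at 1.1.1]
3. cons(cons(cons(e, f(b, e)), cons(b, f(f(e, b), cons(cons(f(e, b), e), cons(b, b))))), cons(cons(b, b), cons(f(e, b), b)))  →  cons(cons(cons(e, e), cons(b, f(f(e, b), cons(cons(f(e, b), e), cons(b, b))))), cons(cons(b, b), cons(f(e, b), b)))   [R4 at 1.1.2]
4. cons(cons(cons(e, e), cons(b, f(f(e, b), cons(cons(f(e, b), e), cons(b, b))))), cons(cons(b, b), cons(f(e, b), b)))  →  cons(cons(cons(e, e), cons(b, f(e, cons(cons(f(e, b), e), cons(b, b))))), cons(cons(b, b), cons(f(e, b), b)))   [R2 at 1.2.2.1]
5. cons(cons(cons(e, e), cons(b, f(e, cons(cons(f(e, b), e), cons(b, b))))), cons(cons(b, b), cons(f(e, b), b)))  →  cons(cons(cons(e, e), cons(b, f(e, cons(cons(e, e), cons(b, b))))), cons(cons(b, b), cons(f(e, b), b)))   [R2 at 1.2.2.2.1.1]
6. cons(cons(cons(e, e), cons(b, f(e, cons(cons(e, e), cons(b, b))))), cons(cons(b, b), cons(f(e, b), b)))  →  cons(cons(cons(e, e), cons(b, b)), cons(cons(b, b), cons(f(e, b), b)))   [R5 at 1.2.2]
7. cons(cons(cons(e, e), cons(b, b)), cons(cons(b, b), cons(f(e, b), b)))  →  cons(cons(cons(e, e), cons(b, b)), cons(cons(b, b), cons(e, b)))   [R2 at 2.2.1]

cons(cons(cons(e, e), cons(b, b)), cons(cons(b, b), cons(e, b)))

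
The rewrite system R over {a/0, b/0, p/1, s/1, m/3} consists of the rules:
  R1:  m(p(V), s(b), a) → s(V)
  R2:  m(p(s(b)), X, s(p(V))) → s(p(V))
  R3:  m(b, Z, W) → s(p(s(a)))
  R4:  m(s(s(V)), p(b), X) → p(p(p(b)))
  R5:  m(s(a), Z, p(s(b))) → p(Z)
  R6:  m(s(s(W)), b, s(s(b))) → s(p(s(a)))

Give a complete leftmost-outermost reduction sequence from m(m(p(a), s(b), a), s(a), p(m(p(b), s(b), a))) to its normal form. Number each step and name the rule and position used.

1. m(m(p(a), s(b), a), s(a), p(m(p(b), s(b), a)))  →  m(s(a), s(a), p(m(p(b), s(b), a)))   [R1 at 1]
2. m(s(a), s(a), p(m(p(b), s(b), a)))  →  m(s(a), s(a), p(s(b)))   [R1 at 3.1]
3. m(s(a), s(a), p(s(b)))  →  p(s(a))   [R5 at ε]

p(s(a))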